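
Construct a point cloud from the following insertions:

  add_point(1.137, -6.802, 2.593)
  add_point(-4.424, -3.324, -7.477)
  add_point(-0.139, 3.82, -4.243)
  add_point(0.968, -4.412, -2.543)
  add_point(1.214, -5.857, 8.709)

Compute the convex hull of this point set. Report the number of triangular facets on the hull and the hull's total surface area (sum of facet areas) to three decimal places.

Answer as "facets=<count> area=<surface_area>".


5 of the 5 inputs are extreme points: [0, 1, 2, 3, 4].

Facet areas (half cross-product norm):
  f1: (p2, p4, p1) → 71.6948
  f2: (p0, p4, p1) → 22.8199
  f3: (p3, p2, p1) → 29.0746
  f4: (p3, p0, p1) → 15.1764
  f5: (p3, p2, p4) → 45.4855
  f6: (p3, p0, p4) → 9.7421
Σ area = 193.993

Check V−E+F: 5 − 9 + 6 = 2.

facets=6 area=193.993


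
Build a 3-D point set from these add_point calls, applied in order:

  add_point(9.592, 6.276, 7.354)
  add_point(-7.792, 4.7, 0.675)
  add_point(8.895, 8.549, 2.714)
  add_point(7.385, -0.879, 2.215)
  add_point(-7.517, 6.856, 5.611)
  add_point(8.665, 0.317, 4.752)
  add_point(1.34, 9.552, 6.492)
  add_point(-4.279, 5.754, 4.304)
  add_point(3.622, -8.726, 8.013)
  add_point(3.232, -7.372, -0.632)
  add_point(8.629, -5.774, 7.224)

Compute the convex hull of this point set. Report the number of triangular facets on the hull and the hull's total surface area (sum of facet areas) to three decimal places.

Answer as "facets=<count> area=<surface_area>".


Points on the hull: [0, 1, 2, 3, 4, 5, 6, 8, 9, 10] (10 of 11).

Per-facet area ½‖(b−a)×(c−a)‖:
  f1: (p9, p8, p1) → 71.6736
  f2: (p4, p8, p1) → 51.2122
  f3: (p2, p9, p1) → 124.3190
  f4: (p10, p8, p0) → 29.1766
  f5: (p10, p9, p8) → 25.3039
  f6: (p6, p8, p0) → 72.0738
  f7: (p6, p4, p8) → 84.8192
  f8: (p6, p2, p0) → 21.6051
  f9: (p6, p4, p1) → 24.2754
  f10: (p6, p2, p1) → 45.8514
  f11: (p5, p2, p0) → 17.1167
  f12: (p5, p10, p0) → 15.5748
  f13: (p3, p10, p9) → 28.5628
  f14: (p3, p5, p10) → 10.1195
  f15: (p3, p2, p9) → 18.8641
  f16: (p3, p5, p2) → 12.8395
Σ area = 653.388

Check V−E+F: 10 − 24 + 16 = 2.

facets=16 area=653.388


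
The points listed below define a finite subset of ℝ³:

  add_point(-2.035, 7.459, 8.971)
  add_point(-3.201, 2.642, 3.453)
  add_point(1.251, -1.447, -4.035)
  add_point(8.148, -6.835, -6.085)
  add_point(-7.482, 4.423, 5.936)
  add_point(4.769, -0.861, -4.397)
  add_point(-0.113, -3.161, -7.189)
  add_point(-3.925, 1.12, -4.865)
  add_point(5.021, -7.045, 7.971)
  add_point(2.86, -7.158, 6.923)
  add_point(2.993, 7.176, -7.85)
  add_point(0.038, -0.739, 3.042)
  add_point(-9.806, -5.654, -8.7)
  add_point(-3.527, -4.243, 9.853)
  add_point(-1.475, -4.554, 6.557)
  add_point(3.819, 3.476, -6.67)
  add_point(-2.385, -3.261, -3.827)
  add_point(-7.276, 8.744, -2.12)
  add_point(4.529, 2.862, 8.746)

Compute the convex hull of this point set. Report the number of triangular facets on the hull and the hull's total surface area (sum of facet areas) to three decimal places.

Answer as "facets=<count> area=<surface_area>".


facets=16 area=1088.756

10 of the 19 inputs are extreme points: [0, 3, 4, 8, 9, 10, 12, 13, 17, 18].

Facet areas (half cross-product norm):
  f1: (p10, p3, p12) → 124.2767
  f2: (p10, p17, p12) → 93.5344
  f3: (p10, p18, p3) → 119.8424
  f4: (p9, p3, p12) → 124.0460
  f5: (p9, p13, p12) → 74.1304
  f6: (p4, p17, p12) → 73.1331
  f7: (p4, p13, p12) → 91.7021
  f8: (p8, p18, p3) → 71.4545
  f9: (p8, p9, p3) → 16.8504
  f10: (p8, p18, p13) → 42.5553
  f11: (p8, p9, p13) → 7.5228
  f12: (p0, p18, p13) → 42.0572
  f13: (p0, p4, p13) → 35.5379
  f14: (p0, p4, p17) → 31.2946
  f15: (p0, p10, p17) → 73.0612
  f16: (p0, p10, p18) → 67.7566
Σ area = 1088.756

Euler characteristic 10−24+16 = 2 ✓


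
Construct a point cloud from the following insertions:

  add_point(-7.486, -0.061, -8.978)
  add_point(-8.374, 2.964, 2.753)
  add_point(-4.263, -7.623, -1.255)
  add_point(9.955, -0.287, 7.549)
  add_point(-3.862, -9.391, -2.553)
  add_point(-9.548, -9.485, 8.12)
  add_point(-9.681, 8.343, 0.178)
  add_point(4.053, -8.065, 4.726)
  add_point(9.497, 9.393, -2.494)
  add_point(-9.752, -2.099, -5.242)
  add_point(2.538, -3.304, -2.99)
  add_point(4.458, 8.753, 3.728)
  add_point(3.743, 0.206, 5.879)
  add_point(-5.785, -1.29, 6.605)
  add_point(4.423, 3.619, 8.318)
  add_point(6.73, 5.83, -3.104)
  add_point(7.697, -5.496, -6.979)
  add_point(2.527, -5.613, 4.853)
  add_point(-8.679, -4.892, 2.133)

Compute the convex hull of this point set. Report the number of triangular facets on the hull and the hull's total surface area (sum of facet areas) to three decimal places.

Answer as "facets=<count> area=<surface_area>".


facets=20 area=1247.918

Points on the hull: [0, 3, 4, 5, 6, 7, 8, 9, 11, 13, 14, 16] (12 of 19).

Triangle areas on the boundary:
  f1: (p5, p14, p3) → 63.9756
  f2: (p16, p8, p3) → 97.5606
  f3: (p6, p5, p9) → 89.7889
  f4: (p0, p16, p8) → 125.2126
  f5: (p0, p6, p9) → 28.3558
  f6: (p0, p6, p8) → 118.9127
  f7: (p4, p5, p9) → 58.9304
  f8: (p4, p0, p9) → 22.7868
  f9: (p4, p0, p16) → 76.3125
  f10: (p7, p5, p3) → 58.7932
  f11: (p7, p16, p3) → 63.5118
  f12: (p7, p4, p5) → 63.4593
  f13: (p7, p4, p16) → 62.4756
  f14: (p11, p6, p8) → 53.1005
  f15: (p11, p6, p14) → 49.7478
  f16: (p11, p8, p3) → 45.1666
  f17: (p11, p14, p3) → 22.0022
  f18: (p13, p5, p14) → 36.0207
  f19: (p13, p6, p14) → 69.9619
  f20: (p13, p6, p5) → 41.8421
Σ area = 1247.918

Check V−E+F: 12 − 30 + 20 = 2.


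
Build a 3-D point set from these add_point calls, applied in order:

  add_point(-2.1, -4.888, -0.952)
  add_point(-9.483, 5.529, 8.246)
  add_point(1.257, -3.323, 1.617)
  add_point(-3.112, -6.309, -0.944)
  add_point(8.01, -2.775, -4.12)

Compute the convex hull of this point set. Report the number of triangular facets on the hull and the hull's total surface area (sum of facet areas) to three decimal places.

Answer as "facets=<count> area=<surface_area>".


facets=6 area=207.971

Extreme-point indices: [0, 1, 2, 3, 4] — 5 of 5 on the boundary.

Facet areas (half cross-product norm):
  f1: (p0, p4, p1) → 74.5231
  f2: (p0, p3, p1) → 13.2379
  f3: (p0, p3, p4) → 6.6971
  f4: (p2, p4, p1) → 43.4647
  f5: (p2, p3, p1) → 45.2812
  f6: (p2, p3, p4) → 24.7670
Σ area = 207.971

Euler characteristic 5−9+6 = 2 ✓


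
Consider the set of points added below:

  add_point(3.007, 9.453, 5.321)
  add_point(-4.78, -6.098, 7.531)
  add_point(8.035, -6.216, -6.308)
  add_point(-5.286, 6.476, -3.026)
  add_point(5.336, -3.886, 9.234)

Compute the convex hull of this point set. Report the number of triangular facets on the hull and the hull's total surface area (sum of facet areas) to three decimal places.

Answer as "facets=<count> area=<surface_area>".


facets=6 area=614.986

Hull vertices (5/5): indices [0, 1, 2, 3, 4].

Per-facet area ½‖(b−a)×(c−a)‖:
  f1: (p0, p2, p3) → 111.1358
  f2: (p4, p0, p2) → 111.7632
  f3: (p1, p2, p3) → 138.6608
  f4: (p1, p4, p2) → 83.6405
  f5: (p1, p0, p3) → 95.8300
  f6: (p1, p4, p0) → 73.9557
Σ area = 614.986

Euler: V−E+F = 5−9+6 = 2.


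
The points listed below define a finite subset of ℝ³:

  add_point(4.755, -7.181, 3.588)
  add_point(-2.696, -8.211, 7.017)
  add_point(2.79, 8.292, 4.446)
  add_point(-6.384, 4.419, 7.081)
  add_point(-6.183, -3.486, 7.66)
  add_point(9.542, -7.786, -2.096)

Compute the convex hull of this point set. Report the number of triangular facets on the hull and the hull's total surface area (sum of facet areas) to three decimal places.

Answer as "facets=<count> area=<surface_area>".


6 of the 6 inputs are extreme points: [0, 1, 2, 3, 4, 5].

Triangle areas on the boundary:
  f1: (p2, p5, p3) → 95.5523
  f2: (p0, p2, p5) → 57.0205
  f3: (p0, p1, p5) → 14.3586
  f4: (p0, p1, p2) → 64.5603
  f5: (p4, p5, p3) → 73.6516
  f6: (p4, p1, p5) → 38.6217
  f7: (p4, p2, p3) → 37.9221
  f8: (p4, p1, p2) → 43.3427
Σ area = 425.030

Check V−E+F: 6 − 12 + 8 = 2.

facets=8 area=425.030


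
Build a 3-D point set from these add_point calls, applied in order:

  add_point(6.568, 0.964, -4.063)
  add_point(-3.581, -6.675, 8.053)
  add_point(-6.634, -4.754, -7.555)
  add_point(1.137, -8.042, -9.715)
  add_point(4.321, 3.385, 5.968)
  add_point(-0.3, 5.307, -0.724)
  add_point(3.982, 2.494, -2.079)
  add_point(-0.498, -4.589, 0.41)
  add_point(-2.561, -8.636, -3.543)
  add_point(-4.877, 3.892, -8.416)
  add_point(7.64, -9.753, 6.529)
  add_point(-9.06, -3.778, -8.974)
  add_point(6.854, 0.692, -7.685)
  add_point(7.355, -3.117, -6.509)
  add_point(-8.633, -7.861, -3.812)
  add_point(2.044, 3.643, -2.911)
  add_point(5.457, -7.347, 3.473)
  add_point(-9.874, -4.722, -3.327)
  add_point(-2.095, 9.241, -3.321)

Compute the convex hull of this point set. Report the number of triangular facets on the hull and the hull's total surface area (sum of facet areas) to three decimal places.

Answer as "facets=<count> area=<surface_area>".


facets=22 area=989.705

13 of the 19 inputs are extreme points: [0, 1, 3, 4, 8, 9, 10, 11, 12, 13, 14, 17, 18].

Area of each hull facet:
  f1: (p1, p18, p17) → 104.5278
  f2: (p0, p12, p10) → 21.1790
  f3: (p13, p3, p10) → 62.3569
  f4: (p13, p12, p10) → 21.1866
  f5: (p13, p12, p3) → 16.1292
  f6: (p4, p1, p10) → 69.6909
  f7: (p4, p1, p18) → 81.2573
  f8: (p4, p0, p10) → 69.6119
  f9: (p4, p12, p18) → 76.4415
  f10: (p4, p0, p12) → 4.0082
  f11: (p14, p1, p10) → 73.9471
  f12: (p14, p1, p17) → 22.0222
  f13: (p14, p11, p17) → 9.8523
  f14: (p14, p11, p3) → 35.4118
  f15: (p9, p12, p18) → 47.1062
  f16: (p9, p18, p17) → 40.7238
  f17: (p9, p11, p17) → 25.0339
  f18: (p9, p12, p3) → 61.5075
  f19: (p9, p11, p3) → 48.2526
  f20: (p8, p3, p10) → 50.3639
  f21: (p8, p14, p10) → 29.4520
  f22: (p8, p14, p3) → 19.6424
Σ area = 989.705

Euler characteristic 13−33+22 = 2 ✓


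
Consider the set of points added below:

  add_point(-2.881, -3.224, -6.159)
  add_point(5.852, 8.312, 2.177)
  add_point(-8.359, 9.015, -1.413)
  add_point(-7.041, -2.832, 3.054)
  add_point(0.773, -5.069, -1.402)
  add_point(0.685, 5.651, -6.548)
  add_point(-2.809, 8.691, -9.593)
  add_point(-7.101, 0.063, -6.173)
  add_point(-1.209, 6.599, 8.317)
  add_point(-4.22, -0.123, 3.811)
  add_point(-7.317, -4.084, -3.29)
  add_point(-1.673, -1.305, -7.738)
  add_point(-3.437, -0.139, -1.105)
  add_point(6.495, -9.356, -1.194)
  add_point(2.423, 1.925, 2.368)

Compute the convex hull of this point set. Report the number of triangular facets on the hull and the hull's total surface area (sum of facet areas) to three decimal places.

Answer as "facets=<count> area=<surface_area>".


facets=18 area=802.408

11 of the 15 inputs are extreme points: [0, 1, 2, 3, 5, 6, 7, 8, 10, 11, 13].

Triangle areas on the boundary:
  f1: (p1, p6, p2) → 68.1738
  f2: (p1, p8, p2) → 58.1852
  f3: (p1, p8, p13) → 85.5690
  f4: (p11, p6, p13) → 44.3401
  f5: (p3, p8, p13) → 95.7993
  f6: (p3, p10, p13) → 48.0346
  f7: (p3, p8, p2) → 66.9460
  f8: (p3, p10, p2) → 40.6066
  f9: (p5, p6, p13) → 22.7798
  f10: (p5, p1, p13) → 86.9737
  f11: (p5, p1, p6) → 22.5936
  f12: (p0, p10, p13) → 30.8817
  f13: (p0, p11, p13) → 16.4159
  f14: (p7, p11, p6) → 28.4984
  f15: (p7, p6, p2) → 44.2351
  f16: (p7, p10, p2) → 23.0897
  f17: (p7, p0, p10) → 11.9207
  f18: (p7, p0, p11) → 7.3645
Σ area = 802.408

Euler characteristic 11−27+18 = 2 ✓


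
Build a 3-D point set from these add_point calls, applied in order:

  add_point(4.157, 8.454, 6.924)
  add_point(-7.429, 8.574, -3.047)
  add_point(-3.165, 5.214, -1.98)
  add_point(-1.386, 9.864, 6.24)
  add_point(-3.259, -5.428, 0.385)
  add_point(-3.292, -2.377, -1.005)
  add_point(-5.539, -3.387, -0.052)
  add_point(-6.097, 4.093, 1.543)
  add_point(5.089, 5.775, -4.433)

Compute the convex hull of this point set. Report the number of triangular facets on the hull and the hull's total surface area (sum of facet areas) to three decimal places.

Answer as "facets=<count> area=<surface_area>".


8 of the 9 inputs are extreme points: [0, 1, 3, 4, 5, 6, 7, 8].

Facet areas (half cross-product norm):
  f1: (p0, p4, p8) → 84.9599
  f2: (p5, p8, p1) → 65.5124
  f3: (p5, p4, p8) → 14.2021
  f4: (p3, p8, p1) → 65.5968
  f5: (p3, p0, p8) → 33.7094
  f6: (p3, p7, p1) → 28.8318
  f7: (p3, p0, p4) → 47.3328
  f8: (p6, p5, p1) → 15.5844
  f9: (p6, p5, p4) → 3.8624
  f10: (p6, p7, p1) → 21.2030
  f11: (p6, p3, p4) → 22.3663
  f12: (p6, p3, p7) → 23.7386
Σ area = 426.900

Euler characteristic 8−18+12 = 2 ✓

facets=12 area=426.900


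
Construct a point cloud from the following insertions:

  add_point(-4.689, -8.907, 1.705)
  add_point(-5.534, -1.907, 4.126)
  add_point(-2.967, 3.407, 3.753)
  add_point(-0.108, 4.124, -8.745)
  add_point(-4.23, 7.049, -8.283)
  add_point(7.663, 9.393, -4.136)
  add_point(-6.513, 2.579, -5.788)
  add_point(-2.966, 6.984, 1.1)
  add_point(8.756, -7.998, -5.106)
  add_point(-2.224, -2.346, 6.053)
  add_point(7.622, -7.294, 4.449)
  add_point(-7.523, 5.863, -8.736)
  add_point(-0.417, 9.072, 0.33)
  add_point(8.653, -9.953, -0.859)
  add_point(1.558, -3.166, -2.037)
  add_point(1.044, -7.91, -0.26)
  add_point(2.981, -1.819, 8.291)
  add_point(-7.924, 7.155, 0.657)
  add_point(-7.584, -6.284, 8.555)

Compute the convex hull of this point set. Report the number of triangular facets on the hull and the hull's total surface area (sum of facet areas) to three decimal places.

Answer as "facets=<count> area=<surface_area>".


facets=20 area=1055.779

Hull vertices (12/19): indices [0, 3, 4, 5, 8, 10, 11, 12, 13, 16, 17, 18].

Per-facet area ½‖(b−a)×(c−a)‖:
  f1: (p11, p18, p17) → 68.3373
  f2: (p16, p18, p17) → 84.5224
  f3: (p3, p5, p8) → 80.0685
  f4: (p3, p11, p8) → 39.7481
  f5: (p0, p11, p8) → 136.2568
  f6: (p0, p11, p18) → 71.1336
  f7: (p12, p16, p17) → 53.9320
  f8: (p12, p16, p5) → 63.9942
  f9: (p10, p16, p18) → 44.9114
  f10: (p10, p16, p5) → 70.6289
  f11: (p4, p3, p5) → 25.5342
  f12: (p4, p3, p11) → 7.4656
  f13: (p4, p12, p5) → 44.3600
  f14: (p4, p11, p17) → 16.5966
  f15: (p4, p12, p17) → 34.2796
  f16: (p13, p0, p18) → 44.9252
  f17: (p13, p10, p18) → 43.1039
  f18: (p13, p0, p8) → 31.4495
  f19: (p13, p5, p8) → 37.9968
  f20: (p13, p10, p5) → 56.5348
Σ area = 1055.779

Check V−E+F: 12 − 30 + 20 = 2.


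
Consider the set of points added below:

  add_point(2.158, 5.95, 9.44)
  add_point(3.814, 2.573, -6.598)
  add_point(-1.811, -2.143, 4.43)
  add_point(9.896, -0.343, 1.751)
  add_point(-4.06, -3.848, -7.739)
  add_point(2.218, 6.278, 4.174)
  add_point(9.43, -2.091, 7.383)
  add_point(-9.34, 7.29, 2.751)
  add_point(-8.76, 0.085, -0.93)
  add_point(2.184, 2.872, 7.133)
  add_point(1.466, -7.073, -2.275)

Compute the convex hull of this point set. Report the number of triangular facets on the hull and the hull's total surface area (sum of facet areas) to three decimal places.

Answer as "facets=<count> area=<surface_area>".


Extreme-point indices: [0, 1, 2, 3, 4, 5, 6, 7, 8, 10] — 10 of 11 on the boundary.

Per-facet area ½‖(b−a)×(c−a)‖:
  f1: (p1, p4, p7) → 80.0434
  f2: (p1, p10, p3) → 52.4709
  f3: (p1, p4, p10) → 40.4870
  f4: (p6, p10, p3) → 33.8749
  f5: (p8, p4, p7) → 24.3495
  f6: (p8, p4, p10) → 38.5321
  f7: (p0, p6, p3) → 32.6350
  f8: (p2, p6, p10) → 51.2961
  f9: (p2, p8, p10) → 40.4780
  f10: (p2, p0, p6) → 51.9286
  f11: (p2, p8, p7) → 36.7225
  f12: (p2, p0, p7) → 59.8830
  f13: (p5, p1, p3) → 51.0448
  f14: (p5, p0, p3) → 26.9409
  f15: (p5, p1, p7) → 67.1402
  f16: (p5, p0, p7) → 30.6323
Σ area = 718.459

Check V−E+F: 10 − 24 + 16 = 2.

facets=16 area=718.459


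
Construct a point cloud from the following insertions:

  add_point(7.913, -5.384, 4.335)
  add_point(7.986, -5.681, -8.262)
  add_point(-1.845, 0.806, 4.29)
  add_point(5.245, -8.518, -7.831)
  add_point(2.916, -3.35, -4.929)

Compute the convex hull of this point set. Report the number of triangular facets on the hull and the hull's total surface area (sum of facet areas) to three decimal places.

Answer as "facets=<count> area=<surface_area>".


Extreme-point indices: [0, 1, 2, 3, 4] — 5 of 5 on the boundary.

Triangle areas on the boundary:
  f1: (p0, p1, p2) → 72.7989
  f2: (p0, p3, p2) → 74.1207
  f3: (p0, p3, p1) → 24.8869
  f4: (p4, p1, p2) → 16.6648
  f5: (p4, p3, p2) → 19.6693
  f6: (p4, p3, p1) → 12.1372
Σ area = 220.278

Euler: V−E+F = 5−9+6 = 2.

facets=6 area=220.278


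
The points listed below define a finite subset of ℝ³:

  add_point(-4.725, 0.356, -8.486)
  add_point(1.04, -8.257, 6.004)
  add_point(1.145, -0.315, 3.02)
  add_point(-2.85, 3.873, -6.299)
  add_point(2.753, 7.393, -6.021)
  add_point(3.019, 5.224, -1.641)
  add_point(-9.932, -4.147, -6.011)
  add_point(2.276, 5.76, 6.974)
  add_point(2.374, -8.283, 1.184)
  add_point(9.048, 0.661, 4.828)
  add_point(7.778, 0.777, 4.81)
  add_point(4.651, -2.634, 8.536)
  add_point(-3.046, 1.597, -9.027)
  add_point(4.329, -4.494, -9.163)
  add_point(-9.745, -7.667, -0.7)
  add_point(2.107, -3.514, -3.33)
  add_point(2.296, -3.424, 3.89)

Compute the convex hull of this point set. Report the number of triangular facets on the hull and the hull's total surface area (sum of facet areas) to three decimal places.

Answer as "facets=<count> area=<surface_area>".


facets=20 area=836.036

Hull vertices (12/17): indices [0, 1, 3, 4, 6, 7, 8, 9, 11, 12, 13, 14].

Area of each hull facet:
  f1: (p13, p4, p9) → 83.6932
  f2: (p7, p4, p9) → 56.1573
  f3: (p12, p13, p4) → 41.6190
  f4: (p8, p13, p9) → 65.5262
  f5: (p8, p1, p9) → 29.0175
  f6: (p3, p7, p6) → 73.0291
  f7: (p3, p7, p4) → 43.3321
  f8: (p3, p12, p4) → 10.6996
  f9: (p14, p7, p6) → 62.3930
  f10: (p14, p8, p1) → 30.5018
  f11: (p14, p13, p6) → 46.1167
  f12: (p14, p8, p13) → 68.7067
  f13: (p11, p1, p9) → 20.1129
  f14: (p11, p7, p9) → 27.0263
  f15: (p11, p14, p1) → 37.0343
  f16: (p11, p14, p7) → 78.9392
  f17: (p0, p3, p6) → 13.2148
  f18: (p0, p3, p12) → 3.7443
  f19: (p0, p13, p6) → 35.1509
  f20: (p0, p12, p13) → 10.0212
Σ area = 836.036

Euler characteristic 12−30+20 = 2 ✓


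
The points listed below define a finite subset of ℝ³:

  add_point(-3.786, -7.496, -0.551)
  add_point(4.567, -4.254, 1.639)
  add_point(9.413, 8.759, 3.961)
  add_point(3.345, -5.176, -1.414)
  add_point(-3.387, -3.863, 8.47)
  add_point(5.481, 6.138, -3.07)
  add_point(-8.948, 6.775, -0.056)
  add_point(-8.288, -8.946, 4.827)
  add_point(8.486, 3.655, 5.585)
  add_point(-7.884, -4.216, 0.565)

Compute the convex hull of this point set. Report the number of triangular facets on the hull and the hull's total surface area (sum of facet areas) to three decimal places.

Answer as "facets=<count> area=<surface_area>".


facets=16 area=696.298

Points on the hull: [0, 1, 2, 3, 4, 5, 6, 7, 8, 9] (10 of 10).

Per-facet area ½‖(b−a)×(c−a)‖:
  f1: (p5, p2, p6) → 60.1557
  f2: (p4, p2, p6) → 126.6421
  f3: (p4, p7, p6) → 58.4534
  f4: (p4, p1, p7) → 41.2389
  f5: (p0, p5, p6) → 103.6244
  f6: (p8, p4, p2) → 28.0997
  f7: (p8, p4, p1) → 50.7182
  f8: (p9, p7, p6) → 22.5854
  f9: (p9, p0, p6) → 22.0511
  f10: (p9, p0, p7) → 16.5017
  f11: (p3, p0, p5) → 38.3034
  f12: (p3, p5, p2) → 47.4689
  f13: (p3, p1, p7) → 23.4346
  f14: (p3, p0, p7) → 18.1238
  f15: (p3, p8, p2) → 27.6248
  f16: (p3, p8, p1) → 11.2718
Σ area = 696.298

Euler characteristic 10−24+16 = 2 ✓


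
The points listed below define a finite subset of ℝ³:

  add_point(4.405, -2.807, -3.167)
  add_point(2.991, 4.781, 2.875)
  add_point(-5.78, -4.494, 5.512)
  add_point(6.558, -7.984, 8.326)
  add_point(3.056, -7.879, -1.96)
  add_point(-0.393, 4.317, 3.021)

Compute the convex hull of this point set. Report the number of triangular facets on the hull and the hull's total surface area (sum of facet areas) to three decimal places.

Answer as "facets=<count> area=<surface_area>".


facets=8 area=348.487

Hull vertices (6/6): indices [0, 1, 2, 3, 4, 5].

Area of each hull facet:
  f1: (p0, p1, p3) → 61.1901
  f2: (p4, p3, p2) → 61.4178
  f3: (p4, p0, p2) → 32.4099
  f4: (p4, p0, p3) → 28.9690
  f5: (p5, p3, p2) → 68.2356
  f6: (p5, p1, p3) → 24.3510
  f7: (p5, p0, p2) → 55.1922
  f8: (p5, p0, p1) → 16.7214
Σ area = 348.487

Euler characteristic 6−12+8 = 2 ✓


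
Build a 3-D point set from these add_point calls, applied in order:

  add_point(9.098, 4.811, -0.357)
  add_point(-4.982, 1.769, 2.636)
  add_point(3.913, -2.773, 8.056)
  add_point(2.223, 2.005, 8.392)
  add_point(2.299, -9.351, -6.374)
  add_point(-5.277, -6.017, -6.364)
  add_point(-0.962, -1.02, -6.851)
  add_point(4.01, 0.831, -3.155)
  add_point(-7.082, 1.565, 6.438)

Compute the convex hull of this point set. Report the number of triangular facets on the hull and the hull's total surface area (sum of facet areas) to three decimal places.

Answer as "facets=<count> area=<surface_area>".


8 of the 9 inputs are extreme points: [0, 1, 2, 3, 4, 5, 6, 8].

Triangle areas on the boundary:
  f1: (p6, p4, p0) → 59.3229
  f2: (p2, p4, p0) → 94.1330
  f3: (p1, p0, p8) → 24.3138
  f4: (p1, p6, p0) → 68.5741
  f5: (p5, p6, p4) → 26.1987
  f6: (p5, p2, p8) → 87.9575
  f7: (p5, p2, p4) → 65.7871
  f8: (p5, p1, p8) → 20.3385
  f9: (p5, p1, p6) → 35.1041
  f10: (p3, p0, p8) → 49.0287
  f11: (p3, p2, p8) → 23.2866
  f12: (p3, p2, p0) → 29.1372
Σ area = 583.182

Euler: V−E+F = 8−18+12 = 2.

facets=12 area=583.182


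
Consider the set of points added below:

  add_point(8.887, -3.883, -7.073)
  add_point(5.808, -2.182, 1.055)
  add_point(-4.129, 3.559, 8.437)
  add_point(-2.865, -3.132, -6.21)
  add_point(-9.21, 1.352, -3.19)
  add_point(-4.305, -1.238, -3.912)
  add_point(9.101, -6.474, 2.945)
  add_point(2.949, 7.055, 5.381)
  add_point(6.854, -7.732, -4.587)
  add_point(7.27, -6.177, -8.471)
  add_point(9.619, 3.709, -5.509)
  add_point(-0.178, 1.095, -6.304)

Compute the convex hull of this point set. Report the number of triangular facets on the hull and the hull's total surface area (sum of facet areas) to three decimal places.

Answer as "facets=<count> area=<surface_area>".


10 of the 12 inputs are extreme points: [0, 2, 3, 4, 6, 7, 8, 9, 10, 11].

Per-facet area ½‖(b−a)×(c−a)‖:
  f1: (p7, p10, p4) → 103.9895
  f2: (p7, p2, p4) → 54.3601
  f3: (p6, p2, p4) → 112.2287
  f4: (p6, p7, p2) → 63.7177
  f5: (p6, p7, p10) → 81.8505
  f6: (p6, p9, p8) → 10.3078
  f7: (p11, p10, p4) → 23.2703
  f8: (p11, p9, p10) → 47.3446
  f9: (p0, p9, p10) → 6.4017
  f10: (p0, p6, p10) → 40.2456
  f11: (p0, p6, p9) → 15.6721
  f12: (p3, p11, p4) → 20.8639
  f13: (p3, p11, p9) → 26.1076
  f14: (p3, p9, p8) → 22.3701
  f15: (p3, p6, p4) → 56.0072
  f16: (p3, p6, p8) → 40.9062
Σ area = 725.644

Euler characteristic 10−24+16 = 2 ✓

facets=16 area=725.644


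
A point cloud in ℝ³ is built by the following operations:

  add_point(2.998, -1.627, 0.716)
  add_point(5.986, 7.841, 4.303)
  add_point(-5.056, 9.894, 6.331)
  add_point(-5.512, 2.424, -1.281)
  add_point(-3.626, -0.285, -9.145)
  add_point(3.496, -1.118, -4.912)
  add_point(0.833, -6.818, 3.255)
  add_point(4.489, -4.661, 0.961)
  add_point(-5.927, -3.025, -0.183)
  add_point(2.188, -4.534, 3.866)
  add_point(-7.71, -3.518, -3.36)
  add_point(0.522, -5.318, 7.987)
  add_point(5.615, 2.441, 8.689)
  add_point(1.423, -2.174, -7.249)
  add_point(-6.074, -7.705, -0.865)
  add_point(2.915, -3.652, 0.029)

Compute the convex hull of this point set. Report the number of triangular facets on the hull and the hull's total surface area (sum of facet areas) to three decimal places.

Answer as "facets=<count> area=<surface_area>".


facets=18 area=722.553

Extreme-point indices: [1, 2, 4, 5, 6, 7, 10, 11, 12, 13, 14] — 11 of 16 on the boundary.

Per-facet area ½‖(b−a)×(c−a)‖:
  f1: (p12, p2, p1) → 39.7435
  f2: (p7, p12, p1) → 36.6892
  f3: (p4, p2, p10) → 65.2204
  f4: (p4, p2, p1) → 100.4052
  f5: (p13, p4, p1) → 43.6919
  f6: (p11, p7, p12) → 36.2715
  f7: (p11, p12, p2) → 61.5540
  f8: (p5, p7, p1) → 43.6291
  f9: (p5, p13, p1) → 11.7919
  f10: (p5, p13, p7) → 9.7118
  f11: (p14, p11, p2) → 91.6628
  f12: (p14, p2, p10) → 40.8033
  f13: (p14, p13, p7) → 46.6926
  f14: (p14, p4, p10) → 16.9450
  f15: (p14, p13, p4) → 31.3496
  f16: (p6, p11, p7) → 11.1722
  f17: (p6, p14, p7) → 17.3954
  f18: (p6, p14, p11) → 17.8234
Σ area = 722.553

Euler characteristic 11−27+18 = 2 ✓


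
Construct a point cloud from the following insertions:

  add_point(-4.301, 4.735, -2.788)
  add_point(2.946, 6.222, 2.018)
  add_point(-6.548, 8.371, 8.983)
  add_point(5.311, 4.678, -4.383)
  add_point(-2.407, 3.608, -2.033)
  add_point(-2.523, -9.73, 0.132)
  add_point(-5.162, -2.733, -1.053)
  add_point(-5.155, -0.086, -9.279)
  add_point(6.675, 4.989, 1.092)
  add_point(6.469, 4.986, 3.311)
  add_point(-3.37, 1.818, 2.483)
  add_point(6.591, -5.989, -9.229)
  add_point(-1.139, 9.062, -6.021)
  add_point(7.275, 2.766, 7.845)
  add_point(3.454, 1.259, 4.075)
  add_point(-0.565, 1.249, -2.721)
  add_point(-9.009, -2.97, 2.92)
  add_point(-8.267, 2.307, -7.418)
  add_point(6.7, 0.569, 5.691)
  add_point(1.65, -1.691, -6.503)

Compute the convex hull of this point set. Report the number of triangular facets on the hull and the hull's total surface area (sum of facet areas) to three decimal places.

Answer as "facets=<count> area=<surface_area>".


12 of the 20 inputs are extreme points: [2, 3, 5, 7, 8, 9, 11, 12, 13, 16, 17, 18].

Per-facet area ½‖(b−a)×(c−a)‖:
  f1: (p2, p13, p16) → 96.2241
  f2: (p5, p13, p16) → 83.6268
  f3: (p3, p11, p12) → 40.6342
  f4: (p17, p12, p2) → 78.3893
  f5: (p17, p2, p16) → 76.1401
  f6: (p17, p5, p16) → 56.8320
  f7: (p18, p11, p13) → 10.3687
  f8: (p18, p5, p13) → 12.0724
  f9: (p18, p5, p11) → 94.9081
  f10: (p8, p3, p12) → 20.9694
  f11: (p8, p11, p13) → 48.7382
  f12: (p8, p3, p11) → 30.1906
  f13: (p7, p11, p12) → 68.9918
  f14: (p7, p17, p12) → 21.4788
  f15: (p7, p5, p11) → 78.7030
  f16: (p7, p17, p5) → 29.0199
  f17: (p9, p8, p12) → 10.4362
  f18: (p9, p12, p2) → 87.8075
  f19: (p9, p2, p13) → 37.1121
  f20: (p9, p8, p13) → 2.8177
Σ area = 985.461

Euler: V−E+F = 12−30+20 = 2.

facets=20 area=985.461


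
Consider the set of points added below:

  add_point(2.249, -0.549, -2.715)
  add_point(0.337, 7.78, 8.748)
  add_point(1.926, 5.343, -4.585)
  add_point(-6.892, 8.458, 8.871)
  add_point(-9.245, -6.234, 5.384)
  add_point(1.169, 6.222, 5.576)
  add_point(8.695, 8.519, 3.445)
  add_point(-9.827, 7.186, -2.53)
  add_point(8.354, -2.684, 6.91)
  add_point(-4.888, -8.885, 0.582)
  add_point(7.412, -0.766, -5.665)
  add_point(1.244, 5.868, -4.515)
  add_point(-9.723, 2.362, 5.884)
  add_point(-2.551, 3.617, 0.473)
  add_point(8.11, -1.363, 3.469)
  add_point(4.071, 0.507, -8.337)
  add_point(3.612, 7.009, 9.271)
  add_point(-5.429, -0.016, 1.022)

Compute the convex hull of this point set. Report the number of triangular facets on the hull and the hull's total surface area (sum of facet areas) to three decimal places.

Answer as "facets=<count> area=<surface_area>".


facets=20 area=1019.755

Points on the hull: [1, 3, 4, 6, 7, 8, 9, 10, 11, 12, 15, 16] (12 of 18).

Area of each hull facet:
  f1: (p15, p9, p7) → 116.6563
  f2: (p3, p6, p7) → 97.3876
  f3: (p11, p6, p7) → 55.1207
  f4: (p11, p15, p7) → 33.4389
  f5: (p11, p15, p6) → 38.4332
  f6: (p12, p3, p7) → 35.6144
  f7: (p10, p15, p9) → 35.0246
  f8: (p10, p15, p6) → 27.9338
  f9: (p8, p10, p9) → 93.3745
  f10: (p8, p10, p6) → 67.4552
  f11: (p4, p8, p9) → 55.5388
  f12: (p4, p9, p7) → 54.6063
  f13: (p4, p12, p7) → 37.4315
  f14: (p4, p12, p3) → 17.7668
  f15: (p16, p8, p6) → 41.9312
  f16: (p16, p4, p3) → 81.0448
  f17: (p16, p4, p8) → 96.8866
  f18: (p1, p3, p6) → 19.5360
  f19: (p1, p16, p6) → 11.8832
  f20: (p1, p16, p3) → 2.6902
Σ area = 1019.755

Check V−E+F: 12 − 30 + 20 = 2.


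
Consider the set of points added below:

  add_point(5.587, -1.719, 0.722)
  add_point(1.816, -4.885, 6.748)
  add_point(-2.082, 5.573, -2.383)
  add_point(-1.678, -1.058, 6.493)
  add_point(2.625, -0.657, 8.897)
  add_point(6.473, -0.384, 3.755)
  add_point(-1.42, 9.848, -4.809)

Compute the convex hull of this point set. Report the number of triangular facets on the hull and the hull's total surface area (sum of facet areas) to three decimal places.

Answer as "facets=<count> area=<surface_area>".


facets=10 area=249.914

Extreme-point indices: [0, 1, 2, 3, 4, 5, 6] — 7 of 7 on the boundary.

Per-facet area ½‖(b−a)×(c−a)‖:
  f1: (p4, p1, p5) → 15.0876
  f2: (p6, p4, p5) → 49.1433
  f3: (p0, p1, p2) → 42.4251
  f4: (p0, p1, p5) → 12.2254
  f5: (p0, p6, p2) → 21.5699
  f6: (p0, p6, p5) → 24.7743
  f7: (p3, p1, p2) → 24.8233
  f8: (p3, p4, p1) → 10.7139
  f9: (p3, p6, p2) → 11.8553
  f10: (p3, p6, p4) → 37.2961
Σ area = 249.914

Euler: V−E+F = 7−15+10 = 2.


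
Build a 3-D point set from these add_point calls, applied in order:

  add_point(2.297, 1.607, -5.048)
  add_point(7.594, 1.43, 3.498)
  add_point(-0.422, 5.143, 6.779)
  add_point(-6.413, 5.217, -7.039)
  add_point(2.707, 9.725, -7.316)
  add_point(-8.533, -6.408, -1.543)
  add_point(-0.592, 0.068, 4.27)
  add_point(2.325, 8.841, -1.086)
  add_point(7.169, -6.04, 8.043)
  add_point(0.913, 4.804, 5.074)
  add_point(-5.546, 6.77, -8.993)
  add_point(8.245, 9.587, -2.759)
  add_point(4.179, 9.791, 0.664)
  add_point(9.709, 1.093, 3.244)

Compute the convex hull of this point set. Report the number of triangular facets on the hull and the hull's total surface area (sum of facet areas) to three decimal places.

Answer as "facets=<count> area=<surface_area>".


facets=16 area=802.723

Hull vertices (10/14): indices [0, 2, 3, 4, 5, 8, 10, 11, 12, 13].

Per-facet area ½‖(b−a)×(c−a)‖:
  f1: (p2, p12, p13) → 45.0109
  f2: (p2, p12, p10) → 62.8281
  f3: (p0, p10, p5) → 69.3196
  f4: (p8, p2, p5) → 107.4883
  f5: (p8, p2, p13) → 50.9406
  f6: (p8, p0, p5) → 107.4573
  f7: (p8, p0, p13) → 48.3600
  f8: (p3, p10, p5) → 7.8663
  f9: (p3, p2, p5) → 92.7586
  f10: (p3, p2, p10) → 16.6068
  f11: (p11, p12, p13) → 27.1837
  f12: (p11, p0, p13) → 48.6104
  f13: (p4, p0, p10) → 35.7671
  f14: (p4, p11, p0) → 29.9162
  f15: (p4, p12, p10) → 33.8514
  f16: (p4, p11, p12) → 18.7579
Σ area = 802.723

Check V−E+F: 10 − 24 + 16 = 2.


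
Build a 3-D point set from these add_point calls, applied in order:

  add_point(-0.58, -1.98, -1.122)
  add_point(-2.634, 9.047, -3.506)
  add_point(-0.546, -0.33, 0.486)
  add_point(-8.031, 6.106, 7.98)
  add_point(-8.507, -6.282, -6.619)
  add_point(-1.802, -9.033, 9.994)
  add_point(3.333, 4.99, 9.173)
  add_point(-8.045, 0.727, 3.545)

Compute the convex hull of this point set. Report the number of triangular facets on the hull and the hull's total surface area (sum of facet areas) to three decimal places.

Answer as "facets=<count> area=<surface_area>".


facets=10 area=681.005

Hull vertices (7/8): indices [0, 1, 3, 4, 5, 6, 7].

Area of each hull facet:
  f1: (p3, p1, p4) → 106.8787
  f2: (p3, p1, p6) → 71.4180
  f3: (p3, p5, p6) → 83.2812
  f4: (p0, p1, p4) → 59.8836
  f5: (p0, p1, p6) → 71.3760
  f6: (p0, p5, p4) → 69.0238
  f7: (p0, p5, p6) → 80.6776
  f8: (p7, p5, p4) → 81.9125
  f9: (p7, p3, p4) → 11.8921
  f10: (p7, p3, p5) → 44.6614
Σ area = 681.005

Euler: V−E+F = 7−15+10 = 2.


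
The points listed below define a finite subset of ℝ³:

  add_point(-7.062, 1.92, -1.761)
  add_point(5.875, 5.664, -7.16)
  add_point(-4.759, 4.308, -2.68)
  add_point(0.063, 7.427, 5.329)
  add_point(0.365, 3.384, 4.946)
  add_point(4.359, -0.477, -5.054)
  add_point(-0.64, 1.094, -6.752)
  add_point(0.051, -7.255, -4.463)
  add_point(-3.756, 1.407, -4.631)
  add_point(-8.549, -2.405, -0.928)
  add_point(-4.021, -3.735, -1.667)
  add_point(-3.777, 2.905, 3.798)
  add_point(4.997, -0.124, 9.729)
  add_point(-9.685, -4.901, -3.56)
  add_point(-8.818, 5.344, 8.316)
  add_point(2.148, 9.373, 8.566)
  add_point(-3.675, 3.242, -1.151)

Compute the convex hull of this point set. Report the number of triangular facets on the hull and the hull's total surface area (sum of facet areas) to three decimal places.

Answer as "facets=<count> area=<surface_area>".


Hull vertices (11/17): indices [0, 1, 2, 5, 6, 7, 8, 12, 13, 14, 15].

Area of each hull facet:
  f1: (p12, p7, p13) → 83.1350
  f2: (p14, p12, p13) → 116.4266
  f3: (p6, p7, p13) → 41.9451
  f4: (p6, p7, p1) → 29.9701
  f5: (p5, p7, p1) → 10.5115
  f6: (p5, p12, p1) → 47.3094
  f7: (p5, p12, p7) → 59.5684
  f8: (p15, p12, p1) → 81.6141
  f9: (p15, p14, p12) → 58.2311
  f10: (p2, p6, p1) → 25.4724
  f11: (p2, p15, p1) → 80.7459
  f12: (p2, p15, p14) → 66.1320
  f13: (p0, p14, p13) → 36.1614
  f14: (p0, p2, p13) → 7.8065
  f15: (p0, p2, p14) → 18.3888
  f16: (p8, p6, p13) → 13.5663
  f17: (p8, p2, p13) → 15.0101
  f18: (p8, p2, p6) → 5.5333
Σ area = 797.528

Euler: V−E+F = 11−27+18 = 2.

facets=18 area=797.528


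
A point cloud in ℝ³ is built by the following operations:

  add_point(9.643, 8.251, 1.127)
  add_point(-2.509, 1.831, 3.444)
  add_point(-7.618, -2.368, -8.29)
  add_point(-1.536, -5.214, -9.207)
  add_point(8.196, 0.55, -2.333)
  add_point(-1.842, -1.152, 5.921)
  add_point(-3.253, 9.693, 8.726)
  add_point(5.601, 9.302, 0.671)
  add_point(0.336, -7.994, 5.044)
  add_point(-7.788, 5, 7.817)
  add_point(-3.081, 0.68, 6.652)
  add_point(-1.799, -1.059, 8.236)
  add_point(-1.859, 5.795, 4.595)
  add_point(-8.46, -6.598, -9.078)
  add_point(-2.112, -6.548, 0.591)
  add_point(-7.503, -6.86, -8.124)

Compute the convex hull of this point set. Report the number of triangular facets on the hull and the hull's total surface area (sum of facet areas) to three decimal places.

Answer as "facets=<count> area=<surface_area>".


facets=18 area=885.739

Points on the hull: [0, 2, 3, 4, 6, 7, 8, 9, 11, 13, 15] (11 of 16).

Per-facet area ½‖(b−a)×(c−a)‖:
  f1: (p4, p8, p0) → 52.9490
  f2: (p9, p8, p13) → 127.5362
  f3: (p9, p2, p13) → 32.0941
  f4: (p9, p2, p6) → 53.0915
  f5: (p15, p8, p13) → 2.8634
  f6: (p7, p6, p0) → 19.1940
  f7: (p7, p2, p6) → 116.7155
  f8: (p3, p4, p0) → 39.0121
  f9: (p3, p7, p0) → 38.7717
  f10: (p3, p7, p2) → 64.1312
  f11: (p3, p2, p13) → 14.3576
  f12: (p3, p15, p13) → 3.7678
  f13: (p3, p4, p8) → 82.9392
  f14: (p3, p15, p8) → 45.7846
  f15: (p11, p9, p6) → 28.0980
  f16: (p11, p9, p8) → 20.6953
  f17: (p11, p6, p0) → 79.4229
  f18: (p11, p8, p0) → 64.3148
Σ area = 885.739

Euler: V−E+F = 11−27+18 = 2.


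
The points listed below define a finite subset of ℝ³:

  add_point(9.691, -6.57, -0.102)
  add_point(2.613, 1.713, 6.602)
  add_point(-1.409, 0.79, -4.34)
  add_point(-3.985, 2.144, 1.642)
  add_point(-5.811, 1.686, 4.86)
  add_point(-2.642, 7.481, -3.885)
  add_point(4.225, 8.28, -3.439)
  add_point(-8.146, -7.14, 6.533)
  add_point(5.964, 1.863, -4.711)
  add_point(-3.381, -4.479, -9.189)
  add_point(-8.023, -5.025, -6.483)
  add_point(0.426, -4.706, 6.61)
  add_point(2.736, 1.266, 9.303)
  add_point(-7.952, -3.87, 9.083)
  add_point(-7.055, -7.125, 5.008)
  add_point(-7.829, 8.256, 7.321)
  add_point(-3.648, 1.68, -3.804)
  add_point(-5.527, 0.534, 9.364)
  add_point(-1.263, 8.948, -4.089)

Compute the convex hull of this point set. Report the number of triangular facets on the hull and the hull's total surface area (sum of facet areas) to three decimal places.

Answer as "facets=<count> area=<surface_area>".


facets=24 area=991.676

Extreme-point indices: [0, 5, 6, 7, 8, 9, 10, 11, 12, 13, 14, 15, 17, 18] — 14 of 19 on the boundary.

Triangle areas on the boundary:
  f1: (p10, p9, p0) → 39.6829
  f2: (p10, p9, p18) → 39.1691
  f3: (p8, p9, p0) → 62.6072
  f4: (p11, p0, p7) → 35.8456
  f5: (p11, p12, p0) → 40.0707
  f6: (p15, p10, p7) → 101.0544
  f7: (p14, p0, p7) → 9.9903
  f8: (p14, p10, p7) → 7.2605
  f9: (p14, p10, p0) → 100.3127
  f10: (p6, p15, p18) → 33.8827
  f11: (p6, p15, p12) → 89.0470
  f12: (p6, p9, p18) → 40.2982
  f13: (p6, p8, p9) → 38.2578
  f14: (p6, p12, p0) → 95.8068
  f15: (p6, p8, p0) → 21.6368
  f16: (p13, p15, p7) → 18.3703
  f17: (p13, p11, p7) → 17.8330
  f18: (p13, p11, p12) → 30.2343
  f19: (p5, p10, p18) → 6.1205
  f20: (p5, p15, p18) → 11.8109
  f21: (p5, p15, p10) → 85.5697
  f22: (p17, p15, p12) → 33.8378
  f23: (p17, p13, p12) → 17.3532
  f24: (p17, p13, p15) → 15.6236
Σ area = 991.676

Check V−E+F: 14 − 36 + 24 = 2.


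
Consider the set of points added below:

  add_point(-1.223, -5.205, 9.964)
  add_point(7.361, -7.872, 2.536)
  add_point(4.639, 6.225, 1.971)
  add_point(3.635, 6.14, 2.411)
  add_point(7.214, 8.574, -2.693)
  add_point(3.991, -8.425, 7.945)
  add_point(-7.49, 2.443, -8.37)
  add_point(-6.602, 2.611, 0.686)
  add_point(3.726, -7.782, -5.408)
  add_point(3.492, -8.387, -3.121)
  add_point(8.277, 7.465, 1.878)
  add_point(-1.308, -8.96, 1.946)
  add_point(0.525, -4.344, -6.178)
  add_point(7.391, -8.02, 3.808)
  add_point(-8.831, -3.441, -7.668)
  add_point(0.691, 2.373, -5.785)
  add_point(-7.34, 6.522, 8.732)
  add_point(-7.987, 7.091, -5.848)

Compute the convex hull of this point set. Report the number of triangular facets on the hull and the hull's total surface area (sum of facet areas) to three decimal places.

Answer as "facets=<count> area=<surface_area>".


facets=24 area=1074.223

Extreme-point indices: [0, 1, 4, 5, 6, 8, 9, 10, 11, 13, 14, 15, 16, 17] — 14 of 18 on the boundary.

Triangle areas on the boundary:
  f1: (p0, p11, p14) → 52.0136
  f2: (p16, p0, p14) → 120.1143
  f3: (p16, p0, p10) → 106.8912
  f4: (p8, p11, p14) → 56.9147
  f5: (p17, p16, p14) → 77.5818
  f6: (p6, p8, p14) → 40.6157
  f7: (p6, p17, p14) → 10.2561
  f8: (p5, p0, p11) → 24.9439
  f9: (p5, p13, p11) → 21.2869
  f10: (p5, p0, p10) → 55.9776
  f11: (p5, p13, p10) → 41.0700
  f12: (p9, p8, p11) → 5.1632
  f13: (p9, p13, p11) → 26.6686
  f14: (p1, p13, p10) → 9.7283
  f15: (p1, p9, p8) → 5.6913
  f16: (p1, p9, p13) → 2.5075
  f17: (p4, p6, p17) → 41.2567
  f18: (p4, p16, p10) → 40.4217
  f19: (p4, p17, p16) → 110.5217
  f20: (p4, p1, p10) → 35.8358
  f21: (p4, p1, p8) → 72.1740
  f22: (p15, p6, p8) → 43.5232
  f23: (p15, p4, p8) → 45.8845
  f24: (p15, p4, p6) → 27.1807
Σ area = 1074.223

Check V−E+F: 14 − 36 + 24 = 2.


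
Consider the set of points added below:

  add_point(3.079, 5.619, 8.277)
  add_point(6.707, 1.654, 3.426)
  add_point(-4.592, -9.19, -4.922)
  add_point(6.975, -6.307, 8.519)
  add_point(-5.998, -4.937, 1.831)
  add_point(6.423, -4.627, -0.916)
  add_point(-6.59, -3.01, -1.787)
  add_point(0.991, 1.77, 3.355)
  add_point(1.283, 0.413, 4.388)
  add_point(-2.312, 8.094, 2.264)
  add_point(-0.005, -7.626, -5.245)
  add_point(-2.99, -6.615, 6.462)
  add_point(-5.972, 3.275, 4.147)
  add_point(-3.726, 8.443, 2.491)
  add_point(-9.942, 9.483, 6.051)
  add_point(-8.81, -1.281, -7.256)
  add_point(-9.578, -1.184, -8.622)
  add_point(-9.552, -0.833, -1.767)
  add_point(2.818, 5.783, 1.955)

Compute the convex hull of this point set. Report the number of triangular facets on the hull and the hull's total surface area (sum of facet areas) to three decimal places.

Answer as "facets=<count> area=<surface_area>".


facets=24 area=915.222

Extreme-point indices: [0, 1, 2, 3, 4, 5, 9, 10, 11, 13, 14, 16, 17, 18] — 14 of 19 on the boundary.

Triangle areas on the boundary:
  f1: (p11, p3, p14) → 83.1175
  f2: (p11, p2, p3) → 56.4995
  f3: (p0, p3, p14) → 71.3304
  f4: (p13, p16, p14) → 56.8913
  f5: (p13, p0, p14) → 31.5874
  f6: (p5, p18, p16) → 96.5895
  f7: (p17, p16, p14) → 34.0171
  f8: (p17, p11, p14) → 77.7466
  f9: (p17, p16, p2) → 32.8696
  f10: (p9, p18, p16) → 44.7693
  f11: (p9, p13, p16) → 11.6015
  f12: (p9, p0, p18) → 17.8330
  f13: (p9, p13, p0) → 5.1062
  f14: (p10, p2, p3) → 34.5741
  f15: (p10, p5, p3) → 34.6925
  f16: (p10, p16, p2) → 24.1750
  f17: (p10, p5, p16) → 41.0828
  f18: (p1, p0, p3) → 34.0000
  f19: (p1, p5, p3) → 33.3366
  f20: (p1, p0, p18) → 17.7116
  f21: (p1, p5, p18) → 20.3998
  f22: (p4, p11, p2) → 21.1606
  f23: (p4, p17, p2) → 26.3732
  f24: (p4, p17, p11) → 7.7565
Σ area = 915.222

Euler characteristic 14−36+24 = 2 ✓
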